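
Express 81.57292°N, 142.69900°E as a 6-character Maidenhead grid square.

QR11in

Offset from 180°W / 90°S: lon 322.6990°, lat 171.5729°.
Field: 322.6990/20 → 16 → Q, 171.5729/10 → 17 → R; chars QR.
Square: 2.6990/2 → 1, 1.5729/1 → 1; chars 11.
Subsquare: 0.6990/0.0833333 → 8 → i, 0.5729/0.0416667 → 13 → n; chars in.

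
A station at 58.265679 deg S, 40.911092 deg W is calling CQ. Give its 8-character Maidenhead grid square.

Add 180° to longitude and 90° to latitude: 139.08891, 31.73432.
Field: lon ⌊139.08891/20⌋ = 6 → G; lat ⌊31.73432/10⌋ = 3 → D.
Square: lon ⌊19.08891/2⌋ = 9; lat ⌊1.73432/1⌋ = 1.
Subsquare: lon ⌊1.08891/0.0833333⌋ = 13 → n; lat ⌊0.73432/0.0416667⌋ = 17 → r.
Extended square: lon ⌊0.00557/0.00833333⌋ = 0; lat ⌊0.02599/0.00416667⌋ = 6.

GD91nr06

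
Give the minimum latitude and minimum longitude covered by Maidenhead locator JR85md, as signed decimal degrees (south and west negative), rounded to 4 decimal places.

Field J=9, R=17: +9·20° lon, +17·10° lat → SW at lon 0°, lat 80°.
Square 8, 5: +8·2° lon, +5·1° lat → SW at lon 16°, lat 85°.
Subsquare m=12, d=3: +12·0.0833333° lon, +3·0.0416667° lat → SW at lon 17°, lat 85.125°.
latitude 85.1250, longitude 17.0000.

85.1250, 17.0000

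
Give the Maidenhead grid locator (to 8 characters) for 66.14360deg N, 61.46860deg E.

Offset from 180°W / 90°S: lon 241.46860°, lat 156.14360°.
Field: 241.46860/20 → 12 → M, 156.14360/10 → 15 → P; chars MP.
Square: 1.46860/2 → 0, 6.14360/1 → 6; chars 06.
Subsquare: 1.46860/0.0833333 → 17 → r, 0.14360/0.0416667 → 3 → d; chars rd.
Extended square: 0.05193/0.00833333 → 6, 0.01860/0.00416667 → 4; chars 64.

MP06rd64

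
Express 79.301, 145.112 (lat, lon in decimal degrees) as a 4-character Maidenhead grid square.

Offset from 180°W / 90°S: lon 325.11°, lat 169.30°.
Field: lon ⌊325.11/20⌋ = 16 → Q; lat ⌊169.30/10⌋ = 16 → Q.
Square: lon ⌊5.11/2⌋ = 2; lat ⌊9.30/1⌋ = 9.

QQ29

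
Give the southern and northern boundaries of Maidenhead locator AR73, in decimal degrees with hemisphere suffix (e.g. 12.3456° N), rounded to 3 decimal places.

Field A=0, R=17: +0·20° lon, +17·10° lat → SW at lon -180°, lat 80°.
Square 7, 3: +7·2° lon, +3·1° lat → SW at lon -166°, lat 83°.
Cell spans 2° lon × 1° lat.
south 83.000° N, north 84.000° N.

83.000° N, 84.000° N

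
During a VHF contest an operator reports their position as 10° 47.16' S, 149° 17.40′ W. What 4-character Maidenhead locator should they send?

BH59

Shift to the Maidenhead origin (180°W, 90°S): lon 30.71, lat 79.21.
Field (20°×10°, letters A–R): lon ⌊30.71/20⌋ = 1 → B; lat ⌊79.21/10⌋ = 7 → H.
Square (2°×1°, digits 0–9): lon ⌊10.71/2⌋ = 5; lat ⌊9.21/1⌋ = 9.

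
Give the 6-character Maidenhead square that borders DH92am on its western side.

DH82xm

Longitude subsquare a = 0; −1 → -1, wraps to 23 = x, carry into square.
Longitude square 9; −1 → 8.
The latitude characters are unchanged.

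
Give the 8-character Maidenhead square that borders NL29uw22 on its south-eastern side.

Longitude extended square 2; +1 → 3.
Latitude extended square 2; −1 → 1.

NL29uw31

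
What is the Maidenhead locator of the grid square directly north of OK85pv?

OK85pw

Latitude subsquare v = 21; +1 → 22 = w.
The longitude characters are unchanged.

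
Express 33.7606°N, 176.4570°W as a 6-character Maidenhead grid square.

Shift to the Maidenhead origin (180°W, 90°S): lon 3.5430, lat 123.7606.
Field: 3.5430/20 → 0 → A, 123.7606/10 → 12 → M; chars AM.
Square: 3.5430/2 → 1, 3.7606/1 → 3; chars 13.
Subsquare: 1.5430/0.0833333 → 18 → s, 0.7606/0.0416667 → 18 → s; chars ss.

AM13ss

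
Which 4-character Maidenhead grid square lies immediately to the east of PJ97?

QJ07

Longitude square 9; +1 → 10, wraps to 0, carry into field.
Longitude field P = 15; +1 → 16 = Q.
The latitude characters are unchanged.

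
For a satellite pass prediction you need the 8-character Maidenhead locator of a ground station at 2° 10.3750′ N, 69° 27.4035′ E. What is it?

MJ42re41

Offset from 180°W / 90°S: lon 249.45673°, lat 92.17292°.
Field: 249.45673/20 → 12 → M, 92.17292/10 → 9 → J; chars MJ.
Square: 9.45673/2 → 4, 2.17292/1 → 2; chars 42.
Subsquare: 1.45673/0.0833333 → 17 → r, 0.17292/0.0416667 → 4 → e; chars re.
Extended square: 0.04006/0.00833333 → 4, 0.00625/0.00416667 → 1; chars 41.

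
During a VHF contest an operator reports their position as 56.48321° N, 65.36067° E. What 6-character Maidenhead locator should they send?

MO26ql

Add 180° to longitude and 90° to latitude: 245.3607, 146.4832.
Field (20°×10°, letters A–R): lon ⌊245.3607/20⌋ = 12 → M; lat ⌊146.4832/10⌋ = 14 → O.
Square (2°×1°, digits 0–9): lon ⌊5.3607/2⌋ = 2; lat ⌊6.4832/1⌋ = 6.
Subsquare (5′×2.5′, letters a–x): lon ⌊1.3607/0.0833333⌋ = 16 → q; lat ⌊0.4832/0.0416667⌋ = 11 → l.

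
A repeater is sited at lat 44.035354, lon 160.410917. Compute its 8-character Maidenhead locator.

RN04ea98

Add 180° to longitude and 90° to latitude: 340.41092, 134.03535.
Field: 340.41092/20 → 17 → R, 134.03535/10 → 13 → N; chars RN.
Square: 0.41092/2 → 0, 4.03535/1 → 4; chars 04.
Subsquare: 0.41092/0.0833333 → 4 → e, 0.03535/0.0416667 → 0 → a; chars ea.
Extended square: 0.07758/0.00833333 → 9, 0.03535/0.00416667 → 8; chars 98.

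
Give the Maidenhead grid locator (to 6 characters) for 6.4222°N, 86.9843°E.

Offset from 180°W / 90°S: lon 266.9843°, lat 96.4222°.
Field (20°×10°, letters A–R): lon ⌊266.9843/20⌋ = 13 → N; lat ⌊96.4222/10⌋ = 9 → J.
Square (2°×1°, digits 0–9): lon ⌊6.9843/2⌋ = 3; lat ⌊6.4222/1⌋ = 6.
Subsquare (5′×2.5′, letters a–x): lon ⌊0.9843/0.0833333⌋ = 11 → l; lat ⌊0.4222/0.0416667⌋ = 10 → k.

NJ36lk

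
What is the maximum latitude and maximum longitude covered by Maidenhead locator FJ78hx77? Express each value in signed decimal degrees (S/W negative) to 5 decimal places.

8.99167, -65.35000

Field F=5, J=9: +5·20° lon, +9·10° lat → SW at lon -80°, lat 0°.
Square 7, 8: +7·2° lon, +8·1° lat → SW at lon -66°, lat 8°.
Subsquare h=7, x=23: +7·0.0833333° lon, +23·0.0416667° lat → SW at lon -65.4167°, lat 8.95833°.
Extended square 7, 7: +7·0.00833333° lon, +7·0.00416667° lat → SW at lon -65.3583°, lat 8.9875°.
Cell spans 0.00833333° lon × 0.00416667° lat. NE corner is SW corner plus one full cell.
latitude 8.99167, longitude -65.35000.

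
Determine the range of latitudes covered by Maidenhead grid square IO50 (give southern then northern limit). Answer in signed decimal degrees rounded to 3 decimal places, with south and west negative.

Field I=8, O=14: +8·20° lon, +14·10° lat → SW at lon -20°, lat 50°.
Square 5, 0: +5·2° lon, +0·1° lat → SW at lon -10°, lat 50°.
Cell spans 2° lon × 1° lat.
south 50.000, north 51.000.

50.000, 51.000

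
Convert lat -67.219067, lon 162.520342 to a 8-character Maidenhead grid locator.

Shift to the Maidenhead origin (180°W, 90°S): lon 342.52034, lat 22.78093.
Field: 342.52034/20 → 17 → R, 22.78093/10 → 2 → C; chars RC.
Square: 2.52034/2 → 1, 2.78093/1 → 2; chars 12.
Subsquare: 0.52034/0.0833333 → 6 → g, 0.78093/0.0416667 → 18 → s; chars gs.
Extended square: 0.02034/0.00833333 → 2, 0.03093/0.00416667 → 7; chars 27.

RC12gs27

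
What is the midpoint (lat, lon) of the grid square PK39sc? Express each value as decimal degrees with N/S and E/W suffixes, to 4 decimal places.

19.1042° N, 127.5417° E

Field P=15, K=10: +15·20° lon, +10·10° lat → SW at lon 120°, lat 10°.
Square 3, 9: +3·2° lon, +9·1° lat → SW at lon 126°, lat 19°.
Subsquare s=18, c=2: +18·0.0833333° lon, +2·0.0416667° lat → SW at lon 127.5°, lat 19.0833°.
Cell spans 0.0833333° lon × 0.0416667° lat. Centre is SW corner plus half of each.
latitude 19.1042° N, longitude 127.5417° E.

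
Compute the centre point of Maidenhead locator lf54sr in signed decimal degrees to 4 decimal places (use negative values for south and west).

Field L=11, F=5: +11·20° lon, +5·10° lat → SW at lon 40°, lat -40°.
Square 5, 4: +5·2° lon, +4·1° lat → SW at lon 50°, lat -36°.
Subsquare s=18, r=17: +18·0.0833333° lon, +17·0.0416667° lat → SW at lon 51.5°, lat -35.2917°.
Cell spans 0.0833333° lon × 0.0416667° lat. Centre is SW corner plus half of each.
latitude -35.2708, longitude 51.5417.

-35.2708, 51.5417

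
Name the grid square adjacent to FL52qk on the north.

Latitude subsquare k = 10; +1 → 11 = l.
The longitude characters are unchanged.

FL52ql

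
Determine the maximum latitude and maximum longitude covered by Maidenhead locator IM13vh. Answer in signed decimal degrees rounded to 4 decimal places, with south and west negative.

33.3333, -16.1667

Field I=8, M=12: +8·20° lon, +12·10° lat → SW at lon -20°, lat 30°.
Square 1, 3: +1·2° lon, +3·1° lat → SW at lon -18°, lat 33°.
Subsquare v=21, h=7: +21·0.0833333° lon, +7·0.0416667° lat → SW at lon -16.25°, lat 33.2917°.
Cell spans 0.0833333° lon × 0.0416667° lat. NE corner is SW corner plus one full cell.
latitude 33.3333, longitude -16.1667.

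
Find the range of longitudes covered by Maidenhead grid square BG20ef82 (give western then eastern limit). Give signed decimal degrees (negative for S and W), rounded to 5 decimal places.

Field B=1, G=6: +1·20° lon, +6·10° lat → SW at lon -160°, lat -30°.
Square 2, 0: +2·2° lon, +0·1° lat → SW at lon -156°, lat -30°.
Subsquare e=4, f=5: +4·0.0833333° lon, +5·0.0416667° lat → SW at lon -155.667°, lat -29.7917°.
Extended square 8, 2: +8·0.00833333° lon, +2·0.00416667° lat → SW at lon -155.6°, lat -29.7833°.
Cell spans 0.00833333° lon × 0.00416667° lat.
west -155.60000, east -155.59167.

-155.60000, -155.59167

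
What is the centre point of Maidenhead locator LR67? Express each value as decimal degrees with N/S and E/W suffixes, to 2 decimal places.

Field L=11, R=17: +11·20° lon, +17·10° lat → SW at lon 40°, lat 80°.
Square 6, 7: +6·2° lon, +7·1° lat → SW at lon 52°, lat 87°.
Cell spans 2° lon × 1° lat. Centre is SW corner plus half of each.
latitude 87.50° N, longitude 53.00° E.

87.50° N, 53.00° E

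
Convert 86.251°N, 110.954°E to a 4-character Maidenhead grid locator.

Add 180° to longitude and 90° to latitude: 290.95, 176.25.
Field: 290.95/20 → 14 → O, 176.25/10 → 17 → R; chars OR.
Square: 10.95/2 → 5, 6.25/1 → 6; chars 56.

OR56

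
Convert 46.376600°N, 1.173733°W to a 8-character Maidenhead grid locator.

IN96jj90

Add 180° to longitude and 90° to latitude: 178.82627, 136.37660.
Field: 178.82627/20 → 8 → I, 136.37660/10 → 13 → N; chars IN.
Square: 18.82627/2 → 9, 6.37660/1 → 6; chars 96.
Subsquare: 0.82627/0.0833333 → 9 → j, 0.37660/0.0416667 → 9 → j; chars jj.
Extended square: 0.07627/0.00833333 → 9, 0.00160/0.00416667 → 0; chars 90.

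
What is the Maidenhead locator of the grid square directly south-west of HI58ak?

HI48xj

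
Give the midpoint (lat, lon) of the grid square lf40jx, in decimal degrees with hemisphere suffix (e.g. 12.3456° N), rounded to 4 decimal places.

Field L=11, F=5: +11·20° lon, +5·10° lat → SW at lon 40°, lat -40°.
Square 4, 0: +4·2° lon, +0·1° lat → SW at lon 48°, lat -40°.
Subsquare j=9, x=23: +9·0.0833333° lon, +23·0.0416667° lat → SW at lon 48.75°, lat -39.0417°.
Cell spans 0.0833333° lon × 0.0416667° lat. Centre is SW corner plus half of each.
latitude 39.0208° S, longitude 48.7917° E.

39.0208° S, 48.7917° E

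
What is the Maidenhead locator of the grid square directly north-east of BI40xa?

Longitude subsquare x = 23; +1 → 24, wraps to 0 = a, carry into square.
Longitude square 4; +1 → 5.
Latitude subsquare a = 0; +1 → 1 = b.

BI50ab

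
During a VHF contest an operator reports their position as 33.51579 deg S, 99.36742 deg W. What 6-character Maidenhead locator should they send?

Add 180° to longitude and 90° to latitude: 80.6326, 56.4842.
Field: 80.6326/20 → 4 → E, 56.4842/10 → 5 → F; chars EF.
Square: 0.6326/2 → 0, 6.4842/1 → 6; chars 06.
Subsquare: 0.6326/0.0833333 → 7 → h, 0.4842/0.0416667 → 11 → l; chars hl.

EF06hl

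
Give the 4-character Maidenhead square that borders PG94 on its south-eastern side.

Longitude square 9; +1 → 10, wraps to 0, carry into field.
Longitude field P = 15; +1 → 16 = Q.
Latitude square 4; −1 → 3.

QG03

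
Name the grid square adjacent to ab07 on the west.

RB97

Longitude square 0; −1 → -1, wraps to 9, carry into field.
Longitude field A = 0; −1 → -1, wraps to 17 = R, wrapping around the antimeridian.
The latitude characters are unchanged.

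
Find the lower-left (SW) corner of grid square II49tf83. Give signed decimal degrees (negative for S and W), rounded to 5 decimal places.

-0.77917, -10.35000

Field I=8, I=8: +8·20° lon, +8·10° lat → SW at lon -20°, lat -10°.
Square 4, 9: +4·2° lon, +9·1° lat → SW at lon -12°, lat -1°.
Subsquare t=19, f=5: +19·0.0833333° lon, +5·0.0416667° lat → SW at lon -10.4167°, lat -0.791667°.
Extended square 8, 3: +8·0.00833333° lon, +3·0.00416667° lat → SW at lon -10.35°, lat -0.779167°.
latitude -0.77917, longitude -10.35000.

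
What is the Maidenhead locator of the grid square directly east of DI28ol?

DI28pl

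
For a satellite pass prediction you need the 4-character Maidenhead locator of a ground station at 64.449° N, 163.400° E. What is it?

RP14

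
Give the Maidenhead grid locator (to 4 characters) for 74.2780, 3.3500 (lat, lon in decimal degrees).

Shift to the Maidenhead origin (180°W, 90°S): lon 183.35, lat 164.28.
Field: 183.35/20 → 9 → J, 164.28/10 → 16 → Q; chars JQ.
Square: 3.35/2 → 1, 4.28/1 → 4; chars 14.

JQ14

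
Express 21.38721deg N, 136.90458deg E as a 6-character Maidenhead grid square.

PL81kj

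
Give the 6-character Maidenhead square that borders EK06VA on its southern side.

Latitude subsquare a = 0; −1 → -1, wraps to 23 = x, carry into square.
Latitude square 6; −1 → 5.
The longitude characters are unchanged.

EK05vx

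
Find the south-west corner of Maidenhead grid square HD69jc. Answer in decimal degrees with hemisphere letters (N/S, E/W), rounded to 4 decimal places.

Field H=7, D=3: +7·20° lon, +3·10° lat → SW at lon -40°, lat -60°.
Square 6, 9: +6·2° lon, +9·1° lat → SW at lon -28°, lat -51°.
Subsquare j=9, c=2: +9·0.0833333° lon, +2·0.0416667° lat → SW at lon -27.25°, lat -50.9167°.
latitude 50.9167° S, longitude 27.2500° W.

50.9167° S, 27.2500° W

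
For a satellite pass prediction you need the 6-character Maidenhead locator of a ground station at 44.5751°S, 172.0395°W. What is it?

Offset from 180°W / 90°S: lon 7.9605°, lat 45.4249°.
Field: lon ⌊7.9605/20⌋ = 0 → A; lat ⌊45.4249/10⌋ = 4 → E.
Square: lon ⌊7.9605/2⌋ = 3; lat ⌊5.4249/1⌋ = 5.
Subsquare: lon ⌊1.9605/0.0833333⌋ = 23 → x; lat ⌊0.4249/0.0416667⌋ = 10 → k.

AE35xk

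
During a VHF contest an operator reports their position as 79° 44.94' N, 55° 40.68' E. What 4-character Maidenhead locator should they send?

LQ79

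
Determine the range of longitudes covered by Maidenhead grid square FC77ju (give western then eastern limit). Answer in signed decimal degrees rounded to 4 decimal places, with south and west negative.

-65.2500, -65.1667

Field F=5, C=2: +5·20° lon, +2·10° lat → SW at lon -80°, lat -70°.
Square 7, 7: +7·2° lon, +7·1° lat → SW at lon -66°, lat -63°.
Subsquare j=9, u=20: +9·0.0833333° lon, +20·0.0416667° lat → SW at lon -65.25°, lat -62.1667°.
Cell spans 0.0833333° lon × 0.0416667° lat.
west -65.2500, east -65.1667.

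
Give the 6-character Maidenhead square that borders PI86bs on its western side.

PI86as

Longitude subsquare b = 1; −1 → 0 = a.
The latitude characters are unchanged.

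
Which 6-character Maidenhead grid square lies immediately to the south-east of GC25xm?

GC35al

Longitude subsquare x = 23; +1 → 24, wraps to 0 = a, carry into square.
Longitude square 2; +1 → 3.
Latitude subsquare m = 12; −1 → 11 = l.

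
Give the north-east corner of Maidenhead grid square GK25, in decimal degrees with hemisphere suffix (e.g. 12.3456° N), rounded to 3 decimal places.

16.000° N, 54.000° W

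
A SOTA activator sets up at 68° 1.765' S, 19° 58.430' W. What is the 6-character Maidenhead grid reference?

IC01ax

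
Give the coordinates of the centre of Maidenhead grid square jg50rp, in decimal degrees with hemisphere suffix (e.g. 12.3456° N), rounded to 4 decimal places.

29.3542° S, 11.4583° E

Field J=9, G=6: +9·20° lon, +6·10° lat → SW at lon 0°, lat -30°.
Square 5, 0: +5·2° lon, +0·1° lat → SW at lon 10°, lat -30°.
Subsquare r=17, p=15: +17·0.0833333° lon, +15·0.0416667° lat → SW at lon 11.4167°, lat -29.375°.
Cell spans 0.0833333° lon × 0.0416667° lat. Centre is SW corner plus half of each.
latitude 29.3542° S, longitude 11.4583° E.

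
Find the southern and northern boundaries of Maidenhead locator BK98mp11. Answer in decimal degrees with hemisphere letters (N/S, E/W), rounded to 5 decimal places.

Field B=1, K=10: +1·20° lon, +10·10° lat → SW at lon -160°, lat 10°.
Square 9, 8: +9·2° lon, +8·1° lat → SW at lon -142°, lat 18°.
Subsquare m=12, p=15: +12·0.0833333° lon, +15·0.0416667° lat → SW at lon -141°, lat 18.625°.
Extended square 1, 1: +1·0.00833333° lon, +1·0.00416667° lat → SW at lon -140.992°, lat 18.6292°.
Cell spans 0.00833333° lon × 0.00416667° lat.
south 18.62917° N, north 18.63333° N.

18.62917° N, 18.63333° N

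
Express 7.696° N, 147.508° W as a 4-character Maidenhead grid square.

BJ67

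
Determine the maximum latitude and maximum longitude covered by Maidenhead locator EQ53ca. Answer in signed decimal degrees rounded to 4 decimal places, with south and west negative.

73.0417, -89.7500

Field E=4, Q=16: +4·20° lon, +16·10° lat → SW at lon -100°, lat 70°.
Square 5, 3: +5·2° lon, +3·1° lat → SW at lon -90°, lat 73°.
Subsquare c=2, a=0: +2·0.0833333° lon, +0·0.0416667° lat → SW at lon -89.8333°, lat 73°.
Cell spans 0.0833333° lon × 0.0416667° lat. NE corner is SW corner plus one full cell.
latitude 73.0417, longitude -89.7500.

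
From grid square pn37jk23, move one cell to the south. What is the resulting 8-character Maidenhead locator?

PN37jk22

Latitude extended square 3; −1 → 2.
The longitude characters are unchanged.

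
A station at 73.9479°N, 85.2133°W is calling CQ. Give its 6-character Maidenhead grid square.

EQ73jw

Shift to the Maidenhead origin (180°W, 90°S): lon 94.7867, lat 163.9479.
Field: 94.7867/20 → 4 → E, 163.9479/10 → 16 → Q; chars EQ.
Square: 14.7867/2 → 7, 3.9479/1 → 3; chars 73.
Subsquare: 0.7867/0.0833333 → 9 → j, 0.9479/0.0416667 → 22 → w; chars jw.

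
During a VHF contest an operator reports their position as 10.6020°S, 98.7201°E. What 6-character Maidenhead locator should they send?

Shift to the Maidenhead origin (180°W, 90°S): lon 278.7201, lat 79.3980.
Field: lon ⌊278.7201/20⌋ = 13 → N; lat ⌊79.3980/10⌋ = 7 → H.
Square: lon ⌊18.7201/2⌋ = 9; lat ⌊9.3980/1⌋ = 9.
Subsquare: lon ⌊0.7201/0.0833333⌋ = 8 → i; lat ⌊0.3980/0.0416667⌋ = 9 → j.

NH99ij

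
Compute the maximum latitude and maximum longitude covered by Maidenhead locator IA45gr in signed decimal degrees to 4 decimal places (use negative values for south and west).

Field I=8, A=0: +8·20° lon, +0·10° lat → SW at lon -20°, lat -90°.
Square 4, 5: +4·2° lon, +5·1° lat → SW at lon -12°, lat -85°.
Subsquare g=6, r=17: +6·0.0833333° lon, +17·0.0416667° lat → SW at lon -11.5°, lat -84.2917°.
Cell spans 0.0833333° lon × 0.0416667° lat. NE corner is SW corner plus one full cell.
latitude -84.2500, longitude -11.4167.

-84.2500, -11.4167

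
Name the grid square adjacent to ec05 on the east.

EC15

Longitude square 0; +1 → 1.
The latitude characters are unchanged.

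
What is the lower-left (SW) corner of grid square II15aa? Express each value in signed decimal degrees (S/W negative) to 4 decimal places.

Field I=8, I=8: +8·20° lon, +8·10° lat → SW at lon -20°, lat -10°.
Square 1, 5: +1·2° lon, +5·1° lat → SW at lon -18°, lat -5°.
Subsquare a=0, a=0: +0·0.0833333° lon, +0·0.0416667° lat → SW at lon -18°, lat -5°.
latitude -5.0000, longitude -18.0000.

-5.0000, -18.0000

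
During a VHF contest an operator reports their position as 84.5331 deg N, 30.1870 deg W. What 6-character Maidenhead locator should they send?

HR44vm

Offset from 180°W / 90°S: lon 149.8130°, lat 174.5331°.
Field (20°×10°, letters A–R): lon ⌊149.8130/20⌋ = 7 → H; lat ⌊174.5331/10⌋ = 17 → R.
Square (2°×1°, digits 0–9): lon ⌊9.8130/2⌋ = 4; lat ⌊4.5331/1⌋ = 4.
Subsquare (5′×2.5′, letters a–x): lon ⌊1.8130/0.0833333⌋ = 21 → v; lat ⌊0.5331/0.0416667⌋ = 12 → m.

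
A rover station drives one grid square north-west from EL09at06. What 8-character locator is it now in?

DL99xt97

Longitude extended square 0; −1 → -1, wraps to 9, carry into subsquare.
Longitude subsquare a = 0; −1 → -1, wraps to 23 = x, carry into square.
Longitude square 0; −1 → -1, wraps to 9, carry into field.
Longitude field E = 4; −1 → 3 = D.
Latitude extended square 6; +1 → 7.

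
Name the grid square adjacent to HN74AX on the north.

Latitude subsquare x = 23; +1 → 24, wraps to 0 = a, carry into square.
Latitude square 4; +1 → 5.
The longitude characters are unchanged.

HN75aa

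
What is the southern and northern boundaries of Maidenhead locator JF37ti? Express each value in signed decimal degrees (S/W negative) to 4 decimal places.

-32.6667, -32.6250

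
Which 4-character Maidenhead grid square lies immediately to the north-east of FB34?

FB45

Longitude square 3; +1 → 4.
Latitude square 4; +1 → 5.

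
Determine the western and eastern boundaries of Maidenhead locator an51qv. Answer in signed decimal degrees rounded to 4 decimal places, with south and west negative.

Field A=0, N=13: +0·20° lon, +13·10° lat → SW at lon -180°, lat 40°.
Square 5, 1: +5·2° lon, +1·1° lat → SW at lon -170°, lat 41°.
Subsquare q=16, v=21: +16·0.0833333° lon, +21·0.0416667° lat → SW at lon -168.667°, lat 41.875°.
Cell spans 0.0833333° lon × 0.0416667° lat.
west -168.6667, east -168.5833.

-168.6667, -168.5833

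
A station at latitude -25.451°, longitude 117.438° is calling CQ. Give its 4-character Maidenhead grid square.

OG84

Shift to the Maidenhead origin (180°W, 90°S): lon 297.44, lat 64.55.
Field (20°×10°, letters A–R): lon ⌊297.44/20⌋ = 14 → O; lat ⌊64.55/10⌋ = 6 → G.
Square (2°×1°, digits 0–9): lon ⌊17.44/2⌋ = 8; lat ⌊4.55/1⌋ = 4.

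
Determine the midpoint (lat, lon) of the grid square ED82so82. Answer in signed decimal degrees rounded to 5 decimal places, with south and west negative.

-57.40625, -82.42917

Field E=4, D=3: +4·20° lon, +3·10° lat → SW at lon -100°, lat -60°.
Square 8, 2: +8·2° lon, +2·1° lat → SW at lon -84°, lat -58°.
Subsquare s=18, o=14: +18·0.0833333° lon, +14·0.0416667° lat → SW at lon -82.5°, lat -57.4167°.
Extended square 8, 2: +8·0.00833333° lon, +2·0.00416667° lat → SW at lon -82.4333°, lat -57.4083°.
Cell spans 0.00833333° lon × 0.00416667° lat. Centre is SW corner plus half of each.
latitude -57.40625, longitude -82.42917.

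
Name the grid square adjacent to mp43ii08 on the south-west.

MP43hi97

Longitude extended square 0; −1 → -1, wraps to 9, carry into subsquare.
Longitude subsquare i = 8; −1 → 7 = h.
Latitude extended square 8; −1 → 7.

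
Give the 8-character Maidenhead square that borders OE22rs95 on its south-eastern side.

OE22ss04

Longitude extended square 9; +1 → 10, wraps to 0, carry into subsquare.
Longitude subsquare r = 17; +1 → 18 = s.
Latitude extended square 5; −1 → 4.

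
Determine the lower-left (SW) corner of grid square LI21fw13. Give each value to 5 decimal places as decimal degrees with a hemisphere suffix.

8.07083° S, 44.42500° E

Field L=11, I=8: +11·20° lon, +8·10° lat → SW at lon 40°, lat -10°.
Square 2, 1: +2·2° lon, +1·1° lat → SW at lon 44°, lat -9°.
Subsquare f=5, w=22: +5·0.0833333° lon, +22·0.0416667° lat → SW at lon 44.4167°, lat -8.08333°.
Extended square 1, 3: +1·0.00833333° lon, +3·0.00416667° lat → SW at lon 44.425°, lat -8.07083°.
latitude 8.07083° S, longitude 44.42500° E.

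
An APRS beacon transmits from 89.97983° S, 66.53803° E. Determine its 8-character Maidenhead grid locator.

MA30ga44

Add 180° to longitude and 90° to latitude: 246.53803, 0.02017.
Field: 246.53803/20 → 12 → M, 0.02017/10 → 0 → A; chars MA.
Square: 6.53803/2 → 3, 0.02017/1 → 0; chars 30.
Subsquare: 0.53803/0.0833333 → 6 → g, 0.02017/0.0416667 → 0 → a; chars ga.
Extended square: 0.03803/0.00833333 → 4, 0.02017/0.00416667 → 4; chars 44.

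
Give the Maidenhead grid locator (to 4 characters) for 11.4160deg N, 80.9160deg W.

Add 180° to longitude and 90° to latitude: 99.08, 101.42.
Field: lon ⌊99.08/20⌋ = 4 → E; lat ⌊101.42/10⌋ = 10 → K.
Square: lon ⌊19.08/2⌋ = 9; lat ⌊1.42/1⌋ = 1.

EK91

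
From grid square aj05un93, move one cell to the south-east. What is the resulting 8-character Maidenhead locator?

AJ05vn02

Longitude extended square 9; +1 → 10, wraps to 0, carry into subsquare.
Longitude subsquare u = 20; +1 → 21 = v.
Latitude extended square 3; −1 → 2.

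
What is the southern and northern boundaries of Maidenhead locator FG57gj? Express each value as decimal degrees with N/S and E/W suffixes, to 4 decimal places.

Field F=5, G=6: +5·20° lon, +6·10° lat → SW at lon -80°, lat -30°.
Square 5, 7: +5·2° lon, +7·1° lat → SW at lon -70°, lat -23°.
Subsquare g=6, j=9: +6·0.0833333° lon, +9·0.0416667° lat → SW at lon -69.5°, lat -22.625°.
Cell spans 0.0833333° lon × 0.0416667° lat.
south 22.6250° S, north 22.5833° S.

22.6250° S, 22.5833° S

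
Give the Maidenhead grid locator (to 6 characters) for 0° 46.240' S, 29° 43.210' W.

HI59df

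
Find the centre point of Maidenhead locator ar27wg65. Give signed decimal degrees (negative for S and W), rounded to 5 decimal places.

Field A=0, R=17: +0·20° lon, +17·10° lat → SW at lon -180°, lat 80°.
Square 2, 7: +2·2° lon, +7·1° lat → SW at lon -176°, lat 87°.
Subsquare w=22, g=6: +22·0.0833333° lon, +6·0.0416667° lat → SW at lon -174.167°, lat 87.25°.
Extended square 6, 5: +6·0.00833333° lon, +5·0.00416667° lat → SW at lon -174.117°, lat 87.2708°.
Cell spans 0.00833333° lon × 0.00416667° lat. Centre is SW corner plus half of each.
latitude 87.27292, longitude -174.11250.

87.27292, -174.11250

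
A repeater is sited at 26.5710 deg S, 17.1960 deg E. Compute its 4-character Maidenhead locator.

Add 180° to longitude and 90° to latitude: 197.20, 63.43.
Field (20°×10°, letters A–R): lon ⌊197.20/20⌋ = 9 → J; lat ⌊63.43/10⌋ = 6 → G.
Square (2°×1°, digits 0–9): lon ⌊17.20/2⌋ = 8; lat ⌊3.43/1⌋ = 3.

JG83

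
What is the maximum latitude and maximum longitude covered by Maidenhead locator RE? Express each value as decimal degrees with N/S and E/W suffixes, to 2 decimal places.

Field R=17, E=4: +17·20° lon, +4·10° lat → SW at lon 160°, lat -50°.
Cell spans 20° lon × 10° lat. NE corner is SW corner plus one full cell.
latitude 40.00° S, longitude 180.00° E.

40.00° S, 180.00° E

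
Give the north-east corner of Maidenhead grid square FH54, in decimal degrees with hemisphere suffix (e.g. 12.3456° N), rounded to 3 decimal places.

Field F=5, H=7: +5·20° lon, +7·10° lat → SW at lon -80°, lat -20°.
Square 5, 4: +5·2° lon, +4·1° lat → SW at lon -70°, lat -16°.
Cell spans 2° lon × 1° lat. NE corner is SW corner plus one full cell.
latitude 15.000° S, longitude 68.000° W.

15.000° S, 68.000° W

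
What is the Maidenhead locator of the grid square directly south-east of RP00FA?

RO09gx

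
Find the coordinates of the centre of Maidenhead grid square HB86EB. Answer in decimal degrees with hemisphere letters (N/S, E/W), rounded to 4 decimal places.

Field H=7, B=1: +7·20° lon, +1·10° lat → SW at lon -40°, lat -80°.
Square 8, 6: +8·2° lon, +6·1° lat → SW at lon -24°, lat -74°.
Subsquare e=4, b=1: +4·0.0833333° lon, +1·0.0416667° lat → SW at lon -23.6667°, lat -73.9583°.
Cell spans 0.0833333° lon × 0.0416667° lat. Centre is SW corner plus half of each.
latitude 73.9375° S, longitude 23.6250° W.

73.9375° S, 23.6250° W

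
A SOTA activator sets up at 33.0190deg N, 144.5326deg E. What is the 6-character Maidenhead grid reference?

QM23ga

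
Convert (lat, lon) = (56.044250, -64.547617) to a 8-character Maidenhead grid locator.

FO76rb40

Offset from 180°W / 90°S: lon 115.45238°, lat 146.04425°.
Field: 115.45238/20 → 5 → F, 146.04425/10 → 14 → O; chars FO.
Square: 15.45238/2 → 7, 6.04425/1 → 6; chars 76.
Subsquare: 1.45238/0.0833333 → 17 → r, 0.04425/0.0416667 → 1 → b; chars rb.
Extended square: 0.03572/0.00833333 → 4, 0.00258/0.00416667 → 0; chars 40.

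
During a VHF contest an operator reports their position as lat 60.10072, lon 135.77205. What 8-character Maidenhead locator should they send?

PP70vc24

Offset from 180°W / 90°S: lon 315.77205°, lat 150.10072°.
Field (20°×10°, letters A–R): lon ⌊315.77205/20⌋ = 15 → P; lat ⌊150.10072/10⌋ = 15 → P.
Square (2°×1°, digits 0–9): lon ⌊15.77205/2⌋ = 7; lat ⌊0.10072/1⌋ = 0.
Subsquare (5′×2.5′, letters a–x): lon ⌊1.77205/0.0833333⌋ = 21 → v; lat ⌊0.10072/0.0416667⌋ = 2 → c.
Extended square (30″×15″, digits 0–9): lon ⌊0.02205/0.00833333⌋ = 2; lat ⌊0.01739/0.00416667⌋ = 4.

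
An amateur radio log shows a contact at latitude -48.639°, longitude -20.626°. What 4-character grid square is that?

HE91

Add 180° to longitude and 90° to latitude: 159.37, 41.36.
Field: 159.37/20 → 7 → H, 41.36/10 → 4 → E; chars HE.
Square: 19.37/2 → 9, 1.36/1 → 1; chars 91.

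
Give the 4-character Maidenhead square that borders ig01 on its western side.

Longitude square 0; −1 → -1, wraps to 9, carry into field.
Longitude field I = 8; −1 → 7 = H.
The latitude characters are unchanged.

HG91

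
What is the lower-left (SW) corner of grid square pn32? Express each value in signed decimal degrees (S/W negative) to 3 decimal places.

Field P=15, N=13: +15·20° lon, +13·10° lat → SW at lon 120°, lat 40°.
Square 3, 2: +3·2° lon, +2·1° lat → SW at lon 126°, lat 42°.
latitude 42.000, longitude 126.000.

42.000, 126.000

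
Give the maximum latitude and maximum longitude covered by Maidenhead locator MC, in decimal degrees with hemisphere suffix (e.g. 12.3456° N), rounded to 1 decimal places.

Field M=12, C=2: +12·20° lon, +2·10° lat → SW at lon 60°, lat -70°.
Cell spans 20° lon × 10° lat. NE corner is SW corner plus one full cell.
latitude 60.0° S, longitude 80.0° E.

60.0° S, 80.0° E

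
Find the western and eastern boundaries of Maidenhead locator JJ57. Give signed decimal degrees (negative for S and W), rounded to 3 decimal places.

Field J=9, J=9: +9·20° lon, +9·10° lat → SW at lon 0°, lat 0°.
Square 5, 7: +5·2° lon, +7·1° lat → SW at lon 10°, lat 7°.
Cell spans 2° lon × 1° lat.
west 10.000, east 12.000.

10.000, 12.000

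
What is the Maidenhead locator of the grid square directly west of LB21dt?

LB21ct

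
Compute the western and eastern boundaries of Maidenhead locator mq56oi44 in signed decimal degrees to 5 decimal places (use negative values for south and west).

71.20000, 71.20833

Field M=12, Q=16: +12·20° lon, +16·10° lat → SW at lon 60°, lat 70°.
Square 5, 6: +5·2° lon, +6·1° lat → SW at lon 70°, lat 76°.
Subsquare o=14, i=8: +14·0.0833333° lon, +8·0.0416667° lat → SW at lon 71.1667°, lat 76.3333°.
Extended square 4, 4: +4·0.00833333° lon, +4·0.00416667° lat → SW at lon 71.2°, lat 76.35°.
Cell spans 0.00833333° lon × 0.00416667° lat.
west 71.20000, east 71.20833.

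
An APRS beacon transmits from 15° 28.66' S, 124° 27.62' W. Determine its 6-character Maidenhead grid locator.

Offset from 180°W / 90°S: lon 55.5397°, lat 74.5223°.
Field: 55.5397/20 → 2 → C, 74.5223/10 → 7 → H; chars CH.
Square: 15.5397/2 → 7, 4.5223/1 → 4; chars 74.
Subsquare: 1.5397/0.0833333 → 18 → s, 0.5223/0.0416667 → 12 → m; chars sm.

CH74sm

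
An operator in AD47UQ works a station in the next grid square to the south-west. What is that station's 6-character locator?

Longitude subsquare u = 20; −1 → 19 = t.
Latitude subsquare q = 16; −1 → 15 = p.

AD47tp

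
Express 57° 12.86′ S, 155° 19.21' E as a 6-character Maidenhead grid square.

Offset from 180°W / 90°S: lon 335.3202°, lat 32.7857°.
Field: 335.3202/20 → 16 → Q, 32.7857/10 → 3 → D; chars QD.
Square: 15.3202/2 → 7, 2.7857/1 → 2; chars 72.
Subsquare: 1.3202/0.0833333 → 15 → p, 0.7857/0.0416667 → 18 → s; chars ps.

QD72ps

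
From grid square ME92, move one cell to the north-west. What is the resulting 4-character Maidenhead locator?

Longitude square 9; −1 → 8.
Latitude square 2; +1 → 3.

ME83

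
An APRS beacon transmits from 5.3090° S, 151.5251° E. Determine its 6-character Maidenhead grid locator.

QI54sq

Offset from 180°W / 90°S: lon 331.5251°, lat 84.6910°.
Field: 331.5251/20 → 16 → Q, 84.6910/10 → 8 → I; chars QI.
Square: 11.5251/2 → 5, 4.6910/1 → 4; chars 54.
Subsquare: 1.5251/0.0833333 → 18 → s, 0.6910/0.0416667 → 16 → q; chars sq.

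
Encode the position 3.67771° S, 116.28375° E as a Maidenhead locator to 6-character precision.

OI86dh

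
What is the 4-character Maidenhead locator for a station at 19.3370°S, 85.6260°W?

Offset from 180°W / 90°S: lon 94.37°, lat 70.66°.
Field (20°×10°, letters A–R): 94.37/20 → 4 → E, 70.66/10 → 7 → H; chars EH.
Square (2°×1°, digits 0–9): 14.37/2 → 7, 0.66/1 → 0; chars 70.

EH70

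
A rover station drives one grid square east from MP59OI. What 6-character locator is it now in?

Longitude subsquare o = 14; +1 → 15 = p.
The latitude characters are unchanged.

MP59pi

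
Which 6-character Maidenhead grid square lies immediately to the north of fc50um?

FC50un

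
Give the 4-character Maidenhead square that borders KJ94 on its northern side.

KJ95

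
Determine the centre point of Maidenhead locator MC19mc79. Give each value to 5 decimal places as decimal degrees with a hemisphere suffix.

60.87708° S, 63.06250° E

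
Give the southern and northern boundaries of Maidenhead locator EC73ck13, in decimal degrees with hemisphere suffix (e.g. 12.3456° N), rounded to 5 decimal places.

66.57083° S, 66.56667° S

Field E=4, C=2: +4·20° lon, +2·10° lat → SW at lon -100°, lat -70°.
Square 7, 3: +7·2° lon, +3·1° lat → SW at lon -86°, lat -67°.
Subsquare c=2, k=10: +2·0.0833333° lon, +10·0.0416667° lat → SW at lon -85.8333°, lat -66.5833°.
Extended square 1, 3: +1·0.00833333° lon, +3·0.00416667° lat → SW at lon -85.825°, lat -66.5708°.
Cell spans 0.00833333° lon × 0.00416667° lat.
south 66.57083° S, north 66.56667° S.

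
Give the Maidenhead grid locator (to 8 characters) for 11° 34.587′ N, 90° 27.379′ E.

Offset from 180°W / 90°S: lon 270.45632°, lat 101.57645°.
Field: lon ⌊270.45632/20⌋ = 13 → N; lat ⌊101.57645/10⌋ = 10 → K.
Square: lon ⌊10.45632/2⌋ = 5; lat ⌊1.57645/1⌋ = 1.
Subsquare: lon ⌊0.45632/0.0833333⌋ = 5 → f; lat ⌊0.57645/0.0416667⌋ = 13 → n.
Extended square: lon ⌊0.03965/0.00833333⌋ = 4; lat ⌊0.03478/0.00416667⌋ = 8.

NK51fn48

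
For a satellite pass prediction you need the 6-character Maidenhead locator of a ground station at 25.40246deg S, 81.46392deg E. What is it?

NG04ro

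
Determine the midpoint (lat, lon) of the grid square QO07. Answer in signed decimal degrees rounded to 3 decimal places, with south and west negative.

57.500, 141.000

Field Q=16, O=14: +16·20° lon, +14·10° lat → SW at lon 140°, lat 50°.
Square 0, 7: +0·2° lon, +7·1° lat → SW at lon 140°, lat 57°.
Cell spans 2° lon × 1° lat. Centre is SW corner plus half of each.
latitude 57.500, longitude 141.000.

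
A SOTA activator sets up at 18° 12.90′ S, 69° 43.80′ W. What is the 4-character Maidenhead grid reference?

FH51

Shift to the Maidenhead origin (180°W, 90°S): lon 110.27, lat 71.78.
Field: lon ⌊110.27/20⌋ = 5 → F; lat ⌊71.78/10⌋ = 7 → H.
Square: lon ⌊10.27/2⌋ = 5; lat ⌊1.78/1⌋ = 1.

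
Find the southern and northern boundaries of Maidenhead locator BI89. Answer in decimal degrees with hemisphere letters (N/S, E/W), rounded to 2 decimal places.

1.00° S, 0.00° N

Field B=1, I=8: +1·20° lon, +8·10° lat → SW at lon -160°, lat -10°.
Square 8, 9: +8·2° lon, +9·1° lat → SW at lon -144°, lat -1°.
Cell spans 2° lon × 1° lat.
south 1.00° S, north 0.00° N.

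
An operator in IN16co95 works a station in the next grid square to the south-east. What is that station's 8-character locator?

Longitude extended square 9; +1 → 10, wraps to 0, carry into subsquare.
Longitude subsquare c = 2; +1 → 3 = d.
Latitude extended square 5; −1 → 4.

IN16do04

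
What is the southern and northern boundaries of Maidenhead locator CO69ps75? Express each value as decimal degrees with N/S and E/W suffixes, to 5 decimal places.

59.77083° N, 59.77500° N

Field C=2, O=14: +2·20° lon, +14·10° lat → SW at lon -140°, lat 50°.
Square 6, 9: +6·2° lon, +9·1° lat → SW at lon -128°, lat 59°.
Subsquare p=15, s=18: +15·0.0833333° lon, +18·0.0416667° lat → SW at lon -126.75°, lat 59.75°.
Extended square 7, 5: +7·0.00833333° lon, +5·0.00416667° lat → SW at lon -126.692°, lat 59.7708°.
Cell spans 0.00833333° lon × 0.00416667° lat.
south 59.77083° N, north 59.77500° N.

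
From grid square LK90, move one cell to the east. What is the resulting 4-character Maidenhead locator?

Longitude square 9; +1 → 10, wraps to 0, carry into field.
Longitude field L = 11; +1 → 12 = M.
The latitude characters are unchanged.

MK00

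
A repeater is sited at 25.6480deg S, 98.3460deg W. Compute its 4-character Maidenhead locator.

Shift to the Maidenhead origin (180°W, 90°S): lon 81.65, lat 64.35.
Field (20°×10°, letters A–R): 81.65/20 → 4 → E, 64.35/10 → 6 → G; chars EG.
Square (2°×1°, digits 0–9): 1.65/2 → 0, 4.35/1 → 4; chars 04.

EG04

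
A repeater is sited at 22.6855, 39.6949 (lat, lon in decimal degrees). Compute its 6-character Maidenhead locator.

Add 180° to longitude and 90° to latitude: 219.6949, 112.6855.
Field (20°×10°, letters A–R): 219.6949/20 → 10 → K, 112.6855/10 → 11 → L; chars KL.
Square (2°×1°, digits 0–9): 19.6949/2 → 9, 2.6855/1 → 2; chars 92.
Subsquare (5′×2.5′, letters a–x): 1.6949/0.0833333 → 20 → u, 0.6855/0.0416667 → 16 → q; chars uq.

KL92uq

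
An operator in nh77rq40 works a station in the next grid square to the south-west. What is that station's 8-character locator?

NH77rp39

Longitude extended square 4; −1 → 3.
Latitude extended square 0; −1 → -1, wraps to 9, carry into subsquare.
Latitude subsquare q = 16; −1 → 15 = p.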